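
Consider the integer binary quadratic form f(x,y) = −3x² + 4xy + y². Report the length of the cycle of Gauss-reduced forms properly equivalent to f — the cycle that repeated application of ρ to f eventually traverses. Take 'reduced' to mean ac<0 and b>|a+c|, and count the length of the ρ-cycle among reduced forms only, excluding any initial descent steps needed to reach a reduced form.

D = 28, ⌊√D⌋ = 5
river: ρ → (1,4,-3)
river: ρ → (-3,2,2)
river: ρ → (2,2,-3)
river: ρ → (-3,4,1)
ρ-cycle length = 4 (tail of 0 descent steps not counted)

4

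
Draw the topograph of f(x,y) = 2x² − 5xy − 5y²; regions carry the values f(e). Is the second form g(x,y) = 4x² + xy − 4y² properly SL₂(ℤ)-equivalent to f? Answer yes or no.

D₁ = 65, D₂ = 65
river cycle of f (length 6): (-5, 5, 2), (2, 7, -2), (-2, 5, 5), (5, 5, -2), (-2, 7, 2), (2, 5, -5)
river cycle of g (length 6): (-4, 7, 1), (1, 7, -4), (-4, 1, 4), (4, 7, -1), (-1, 7, 4), (4, 1, -4)
cycles differ ⇒ inequivalent

no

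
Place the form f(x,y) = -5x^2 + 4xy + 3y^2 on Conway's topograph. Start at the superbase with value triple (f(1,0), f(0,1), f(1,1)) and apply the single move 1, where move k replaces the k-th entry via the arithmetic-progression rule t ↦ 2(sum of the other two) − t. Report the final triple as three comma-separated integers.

start (-5,3,2) = (f(1,0),f(0,1),f(1,1))
replace slot 1: 2·(3+2) − (-5) = 15 → (15,3,2)

15,3,2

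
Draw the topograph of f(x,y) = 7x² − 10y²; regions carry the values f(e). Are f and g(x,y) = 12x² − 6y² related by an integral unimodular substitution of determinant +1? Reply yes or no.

D₁ = 280, D₂ = 288
discriminants differ ⇒ not SL₂(ℤ)-equivalent

no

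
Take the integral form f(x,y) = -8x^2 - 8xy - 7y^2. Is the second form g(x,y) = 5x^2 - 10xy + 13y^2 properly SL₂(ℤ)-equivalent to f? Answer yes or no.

D₁ = -160, D₂ = -160
f is negative-definite; reduce −f:
−f: flip: (8,8,7)→(7,-8,8)
−f: translate: b→6 (≡-8 mod 14), so (7,-8,8)→(7,6,7)
−f: reduced (well bottom): (7,6,7) with a≤c, −a<b≤a
flip sign back: reduced form of f is (-7,-6,-7)
g: translate: b→0 (≡-10 mod 10), so (5,-10,13)→(5,0,8)
g: reduced (well bottom): (5,0,8) with a≤c, −a<b≤a
reduced forms (-7, -6, -7) vs (5, 0, 8) ⇒ inequivalent

no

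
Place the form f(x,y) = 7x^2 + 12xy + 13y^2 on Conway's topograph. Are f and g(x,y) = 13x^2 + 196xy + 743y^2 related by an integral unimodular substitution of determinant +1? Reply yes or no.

D₁ = -220, D₂ = -220
f: translate: b→-2 (≡12 mod 14), so (7,12,13)→(7,-2,8)
f: reduced (well bottom): (7,-2,8) with a≤c, −a<b≤a
g: translate: b→-12 (≡196 mod 26), so (13,196,743)→(13,-12,7)
g: flip: (13,-12,7)→(7,12,13)
g: translate: b→-2 (≡12 mod 14), so (7,12,13)→(7,-2,8)
g: reduced (well bottom): (7,-2,8) with a≤c, −a<b≤a
reduced forms (7, -2, 8) vs (7, -2, 8) ⇒ equivalent

yes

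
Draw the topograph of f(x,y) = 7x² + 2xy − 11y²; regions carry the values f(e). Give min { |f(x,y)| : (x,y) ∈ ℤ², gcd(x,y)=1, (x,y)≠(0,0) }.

descent: ρ → (-11,-2,7)
descent: ρ → (7,16,-2)  [lands on river]
river: ρ → (-2,16,7)
river: ρ → (7,12,-6)
river: ρ → (-6,12,7)
closes: descent 2, river 4
min |a| on river = 2

2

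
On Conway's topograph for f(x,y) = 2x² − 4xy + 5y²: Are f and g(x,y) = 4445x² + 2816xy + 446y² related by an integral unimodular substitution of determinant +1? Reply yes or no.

D₁ = -24, D₂ = -24
f: translate: b→0 (≡-4 mod 4), so (2,-4,5)→(2,0,3)
f: reduced (well bottom): (2,0,3) with a≤c, −a<b≤a
g: flip: (4445,2816,446)→(446,-2816,4445)
g: translate: b→-140 (≡-2816 mod 892), so (446,-2816,4445)→(446,-140,11)
g: flip: (446,-140,11)→(11,140,446)
g: translate: b→8 (≡140 mod 22), so (11,140,446)→(11,8,2)
g: flip: (11,8,2)→(2,-8,11)
g: translate: b→0 (≡-8 mod 4), so (2,-8,11)→(2,0,3)
g: reduced (well bottom): (2,0,3) with a≤c, −a<b≤a
reduced forms (2, 0, 3) vs (2, 0, 3) ⇒ equivalent

yes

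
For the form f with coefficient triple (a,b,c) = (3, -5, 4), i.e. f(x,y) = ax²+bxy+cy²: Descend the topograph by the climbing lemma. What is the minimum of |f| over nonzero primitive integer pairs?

translate: b→1 (≡-5 mod 6), so (3,-5,4)→(3,1,2)
flip: (3,1,2)→(2,-1,3)
reduced (well bottom): (2,-1,3) with a≤c, −a<b≤a
well minimum = a = 2

2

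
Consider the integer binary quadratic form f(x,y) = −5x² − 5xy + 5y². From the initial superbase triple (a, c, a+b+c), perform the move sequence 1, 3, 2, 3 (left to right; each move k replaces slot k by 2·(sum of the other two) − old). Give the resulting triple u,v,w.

start (-5,5,-5) = (f(1,0),f(0,1),f(1,1))
replace slot 1: 2·(5+(-5)) − (-5) = 5 → (5,5,-5)
replace slot 3: 2·(5+5) − (-5) = 25 → (5,5,25)
replace slot 2: 2·(5+25) − 5 = 55 → (5,55,25)
replace slot 3: 2·(5+55) − 25 = 95 → (5,55,95)

5,55,95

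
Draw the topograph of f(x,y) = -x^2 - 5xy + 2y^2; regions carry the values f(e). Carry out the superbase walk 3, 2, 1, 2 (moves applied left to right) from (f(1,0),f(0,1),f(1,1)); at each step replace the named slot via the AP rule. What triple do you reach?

start (-1,2,-4) = (f(1,0),f(0,1),f(1,1))
replace slot 3: 2·((-1)+2) − (-4) = 6 → (-1,2,6)
replace slot 2: 2·((-1)+6) − 2 = 8 → (-1,8,6)
replace slot 1: 2·(8+6) − (-1) = 29 → (29,8,6)
replace slot 2: 2·(29+6) − 8 = 62 → (29,62,6)

29,62,6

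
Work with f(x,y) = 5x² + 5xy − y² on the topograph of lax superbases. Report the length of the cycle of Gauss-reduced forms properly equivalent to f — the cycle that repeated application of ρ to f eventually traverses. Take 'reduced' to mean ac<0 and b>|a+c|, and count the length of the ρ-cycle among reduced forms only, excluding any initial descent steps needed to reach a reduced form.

D = 45, ⌊√D⌋ = 6
river: ρ → (-1,5,5)
river: ρ → (5,5,-1)
ρ-cycle length = 2 (tail of 0 descent steps not counted)

2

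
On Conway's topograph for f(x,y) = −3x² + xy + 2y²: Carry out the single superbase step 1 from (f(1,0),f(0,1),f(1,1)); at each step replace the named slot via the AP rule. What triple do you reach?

start (-3,2,0) = (f(1,0),f(0,1),f(1,1))
replace slot 1: 2·(2+0) − (-3) = 7 → (7,2,0)

7,2,0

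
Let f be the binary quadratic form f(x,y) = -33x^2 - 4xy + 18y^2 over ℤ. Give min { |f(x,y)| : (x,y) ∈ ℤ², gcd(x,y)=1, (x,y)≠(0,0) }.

descent: ρ → (18,40,-11)  [lands on river]
river: ρ → (-11,48,2)
river: ρ → (2,48,-11)
river: ρ → (-11,40,18)
river: ρ → (18,32,-19)
river: ρ → (-19,44,6)
river: ρ → (6,40,-33)
river: ρ → (-33,26,13)
river: ρ → (13,26,-33)
river: ρ → (-33,40,6)
river: ρ → (6,44,-19)
river: ρ → (-19,32,18)
closes: descent 1, river 12
min |a| on river = 2

2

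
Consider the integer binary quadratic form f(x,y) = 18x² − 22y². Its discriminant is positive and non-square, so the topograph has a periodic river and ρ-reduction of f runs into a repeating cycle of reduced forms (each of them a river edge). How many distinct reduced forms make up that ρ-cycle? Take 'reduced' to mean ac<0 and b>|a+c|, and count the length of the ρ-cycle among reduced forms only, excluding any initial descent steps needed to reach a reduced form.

D = 1584, ⌊√D⌋ = 39
descent: ρ → (-22,0,18)
descent: ρ → (18,36,-4)  [lands on river]
river: ρ → (-4,36,18)
ρ-cycle length = 2 (tail of 2 descent steps not counted)

2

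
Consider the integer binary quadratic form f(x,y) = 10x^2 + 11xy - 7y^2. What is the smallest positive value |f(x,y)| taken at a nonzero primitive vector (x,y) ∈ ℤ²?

river: ρ → (-7,17,4)
river: ρ → (4,15,-11)
river: ρ → (-11,7,8)
river: ρ → (8,9,-10)
river: ρ → (-10,11,7)
river: ρ → (7,17,-4)
river: ρ → (-4,15,11)
river: ρ → (11,7,-8)
river: ρ → (-8,9,10)
river: ρ → (10,11,-7)
closes: descent 0, river 10
min |a| on river = 4

4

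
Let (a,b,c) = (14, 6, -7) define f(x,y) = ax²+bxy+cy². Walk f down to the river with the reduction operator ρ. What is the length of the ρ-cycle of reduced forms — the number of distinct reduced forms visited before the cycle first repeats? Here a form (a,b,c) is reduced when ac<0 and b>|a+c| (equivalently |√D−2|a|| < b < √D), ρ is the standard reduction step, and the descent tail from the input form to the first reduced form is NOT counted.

D = 428, ⌊√D⌋ = 20
descent: ρ → (-7,8,13)  [lands on river]
river: ρ → (13,18,-2)
river: ρ → (-2,18,13)
river: ρ → (13,8,-7)
river: ρ → (-7,20,1)
river: ρ → (1,20,-7)
ρ-cycle length = 6 (tail of 1 descent step not counted)

6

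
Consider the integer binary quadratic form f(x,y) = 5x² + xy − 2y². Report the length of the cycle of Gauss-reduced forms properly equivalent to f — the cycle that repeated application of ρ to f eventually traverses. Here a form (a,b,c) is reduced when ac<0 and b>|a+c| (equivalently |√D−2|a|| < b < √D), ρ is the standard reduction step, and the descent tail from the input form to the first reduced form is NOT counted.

D = 41, ⌊√D⌋ = 6
descent: ρ → (-2,3,4)  [lands on river]
river: ρ → (4,5,-1)
river: ρ → (-1,5,4)
river: ρ → (4,3,-2)
river: ρ → (-2,5,2)
river: ρ → (2,3,-4)
river: ρ → (-4,5,1)
river: ρ → (1,5,-4)
river: ρ → (-4,3,2)
river: ρ → (2,5,-2)
ρ-cycle length = 10 (tail of 1 descent step not counted)

10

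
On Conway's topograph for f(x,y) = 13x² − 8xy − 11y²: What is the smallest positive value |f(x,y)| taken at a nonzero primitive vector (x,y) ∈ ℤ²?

descent: ρ → (-11,8,13)  [lands on river]
river: ρ → (13,18,-6)
river: ρ → (-6,18,13)
river: ρ → (13,8,-11)
river: ρ → (-11,14,10)
river: ρ → (10,6,-15)
river: ρ → (-15,24,1)
river: ρ → (1,24,-15)
river: ρ → (-15,6,10)
river: ρ → (10,14,-11)
closes: descent 1, river 10
min |a| on river = 1

1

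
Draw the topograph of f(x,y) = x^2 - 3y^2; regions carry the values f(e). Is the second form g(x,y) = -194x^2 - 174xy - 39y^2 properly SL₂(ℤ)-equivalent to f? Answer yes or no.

D₁ = 12, D₂ = 12
river cycle of f (length 2): (1, 2, -2), (-2, 2, 1)
river cycle of g (length 2): (-2, 2, 1), (1, 2, -2)
cycles coincide ⇒ equivalent

yes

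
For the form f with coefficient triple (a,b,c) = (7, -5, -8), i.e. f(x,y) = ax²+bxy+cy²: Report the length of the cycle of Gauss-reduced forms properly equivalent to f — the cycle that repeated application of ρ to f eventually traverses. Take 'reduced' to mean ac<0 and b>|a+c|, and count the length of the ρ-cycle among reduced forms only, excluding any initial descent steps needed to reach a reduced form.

D = 249, ⌊√D⌋ = 15
descent: ρ → (-8,5,7)  [lands on river]
river: ρ → (7,9,-6)
river: ρ → (-6,15,1)
river: ρ → (1,15,-6)
river: ρ → (-6,9,7)
river: ρ → (7,5,-8)
river: ρ → (-8,11,4)
river: ρ → (4,13,-5)
river: ρ → (-5,7,10)
river: ρ → (10,13,-2)
river: ρ → (-2,15,3)
river: ρ → (3,15,-2)
river: ρ → (-2,13,10)
river: ρ → (10,7,-5)
river: ρ → (-5,13,4)
river: ρ → (4,11,-8)
ρ-cycle length = 16 (tail of 1 descent step not counted)

16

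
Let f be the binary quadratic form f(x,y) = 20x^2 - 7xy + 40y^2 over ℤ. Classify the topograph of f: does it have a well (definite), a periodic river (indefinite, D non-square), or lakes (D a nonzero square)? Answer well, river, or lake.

D = b²−4ac = (-7)² − 4·20·40 = -3151
D < 0 ⇒ definite ⇒ every region one sign ⇒ single well

well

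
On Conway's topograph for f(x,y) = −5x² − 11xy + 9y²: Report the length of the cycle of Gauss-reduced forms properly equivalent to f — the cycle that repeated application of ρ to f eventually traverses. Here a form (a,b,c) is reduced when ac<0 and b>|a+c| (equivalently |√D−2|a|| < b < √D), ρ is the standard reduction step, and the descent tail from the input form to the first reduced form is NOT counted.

D = 301, ⌊√D⌋ = 17
descent: ρ → (9,11,-5)  [lands on river]
river: ρ → (-5,9,11)
river: ρ → (11,13,-3)
river: ρ → (-3,17,1)
river: ρ → (1,17,-3)
river: ρ → (-3,13,11)
river: ρ → (11,9,-5)
river: ρ → (-5,11,9)
river: ρ → (9,7,-7)
river: ρ → (-7,7,9)
ρ-cycle length = 10 (tail of 1 descent step not counted)

10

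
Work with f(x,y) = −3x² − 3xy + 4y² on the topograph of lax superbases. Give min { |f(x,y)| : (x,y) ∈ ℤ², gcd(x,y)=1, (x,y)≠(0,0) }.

descent: ρ → (4,3,-3)  [lands on river]
river: ρ → (-3,3,4)
river: ρ → (4,5,-2)
river: ρ → (-2,7,1)
river: ρ → (1,7,-2)
river: ρ → (-2,5,4)
closes: descent 1, river 6
min |a| on river = 1

1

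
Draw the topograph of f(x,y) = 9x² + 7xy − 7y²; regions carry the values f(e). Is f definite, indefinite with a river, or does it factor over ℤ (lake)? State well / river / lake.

D = b²−4ac = 7² − 4·9·(-7) = 301
D > 0 non-square ⇒ indefinite ⇒ periodic river

river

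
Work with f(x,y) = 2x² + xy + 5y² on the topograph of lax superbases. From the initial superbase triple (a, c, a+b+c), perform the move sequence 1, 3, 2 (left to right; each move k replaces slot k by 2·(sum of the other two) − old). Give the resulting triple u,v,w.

start (2,5,8) = (f(1,0),f(0,1),f(1,1))
replace slot 1: 2·(5+8) − 2 = 24 → (24,5,8)
replace slot 3: 2·(24+5) − 8 = 50 → (24,5,50)
replace slot 2: 2·(24+50) − 5 = 143 → (24,143,50)

24,143,50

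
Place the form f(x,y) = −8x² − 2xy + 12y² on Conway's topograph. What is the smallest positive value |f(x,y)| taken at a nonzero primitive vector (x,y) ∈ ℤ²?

descent: ρ → (12,2,-8)
descent: ρ → (-8,14,6)  [lands on river]
river: ρ → (6,10,-12)
river: ρ → (-12,14,4)
river: ρ → (4,18,-4)
river: ρ → (-4,14,12)
river: ρ → (12,10,-6)
river: ρ → (-6,14,8)
river: ρ → (8,18,-2)
river: ρ → (-2,18,8)
river: ρ → (8,14,-6)
river: ρ → (-6,10,12)
river: ρ → (12,14,-4)
river: ρ → (-4,18,4)
river: ρ → (4,14,-12)
river: ρ → (-12,10,6)
river: ρ → (6,14,-8)
river: ρ → (-8,18,2)
river: ρ → (2,18,-8)
closes: descent 2, river 18
min |a| on river = 2

2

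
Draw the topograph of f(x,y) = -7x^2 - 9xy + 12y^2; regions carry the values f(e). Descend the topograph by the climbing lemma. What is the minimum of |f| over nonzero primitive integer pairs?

descent: ρ → (12,9,-7)  [lands on river]
river: ρ → (-7,19,2)
river: ρ → (2,17,-16)
river: ρ → (-16,15,3)
river: ρ → (3,15,-16)
river: ρ → (-16,17,2)
river: ρ → (2,19,-7)
river: ρ → (-7,9,12)
river: ρ → (12,15,-4)
river: ρ → (-4,17,8)
river: ρ → (8,15,-6)
river: ρ → (-6,9,14)
river: ρ → (14,19,-1)
river: ρ → (-1,19,14)
river: ρ → (14,9,-6)
river: ρ → (-6,15,8)
river: ρ → (8,17,-4)
river: ρ → (-4,15,12)
closes: descent 1, river 18
min |a| on river = 1

1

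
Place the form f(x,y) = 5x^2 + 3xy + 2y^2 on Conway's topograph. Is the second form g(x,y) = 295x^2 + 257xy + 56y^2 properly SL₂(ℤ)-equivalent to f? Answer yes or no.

D₁ = -31, D₂ = -31
f: flip: (5,3,2)→(2,-3,5)
f: translate: b→1 (≡-3 mod 4), so (2,-3,5)→(2,1,4)
f: reduced (well bottom): (2,1,4) with a≤c, −a<b≤a
g: flip: (295,257,56)→(56,-257,295)
g: translate: b→-33 (≡-257 mod 112), so (56,-257,295)→(56,-33,5)
g: flip: (56,-33,5)→(5,33,56)
g: translate: b→3 (≡33 mod 10), so (5,33,56)→(5,3,2)
g: flip: (5,3,2)→(2,-3,5)
g: translate: b→1 (≡-3 mod 4), so (2,-3,5)→(2,1,4)
g: reduced (well bottom): (2,1,4) with a≤c, −a<b≤a
reduced forms (2, 1, 4) vs (2, 1, 4) ⇒ equivalent

yes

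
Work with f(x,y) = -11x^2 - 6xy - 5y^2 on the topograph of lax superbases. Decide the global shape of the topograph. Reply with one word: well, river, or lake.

D = b²−4ac = (-6)² − 4·(-11)·(-5) = -184
D < 0 ⇒ definite ⇒ every region one sign ⇒ single well

well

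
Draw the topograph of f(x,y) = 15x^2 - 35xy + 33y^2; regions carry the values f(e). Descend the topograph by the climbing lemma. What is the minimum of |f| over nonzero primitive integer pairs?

translate: b→-5 (≡-35 mod 30), so (15,-35,33)→(15,-5,13)
flip: (15,-5,13)→(13,5,15)
reduced (well bottom): (13,5,15) with a≤c, −a<b≤a
well minimum = a = 13

13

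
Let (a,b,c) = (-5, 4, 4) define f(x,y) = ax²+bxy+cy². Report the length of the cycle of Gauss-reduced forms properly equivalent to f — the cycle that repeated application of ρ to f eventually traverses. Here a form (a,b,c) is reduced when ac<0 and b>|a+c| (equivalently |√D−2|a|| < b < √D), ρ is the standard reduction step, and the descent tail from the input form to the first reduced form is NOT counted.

D = 96, ⌊√D⌋ = 9
river: ρ → (4,4,-5)
river: ρ → (-5,6,3)
river: ρ → (3,6,-5)
river: ρ → (-5,4,4)
ρ-cycle length = 4 (tail of 0 descent steps not counted)

4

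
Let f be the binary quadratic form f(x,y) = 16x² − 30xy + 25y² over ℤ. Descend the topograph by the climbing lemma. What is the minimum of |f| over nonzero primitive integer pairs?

translate: b→2 (≡-30 mod 32), so (16,-30,25)→(16,2,11)
flip: (16,2,11)→(11,-2,16)
reduced (well bottom): (11,-2,16) with a≤c, −a<b≤a
well minimum = a = 11

11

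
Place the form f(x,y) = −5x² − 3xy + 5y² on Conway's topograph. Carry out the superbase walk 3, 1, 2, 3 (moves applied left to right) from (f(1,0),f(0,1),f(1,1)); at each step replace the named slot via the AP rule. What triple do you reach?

start (-5,5,-3) = (f(1,0),f(0,1),f(1,1))
replace slot 3: 2·((-5)+5) − (-3) = 3 → (-5,5,3)
replace slot 1: 2·(5+3) − (-5) = 21 → (21,5,3)
replace slot 2: 2·(21+3) − 5 = 43 → (21,43,3)
replace slot 3: 2·(21+43) − 3 = 125 → (21,43,125)

21,43,125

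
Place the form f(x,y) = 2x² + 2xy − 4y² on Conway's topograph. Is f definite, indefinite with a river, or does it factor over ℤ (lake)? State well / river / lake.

D = b²−4ac = 2² − 4·2·(-4) = 36
D = 6² is a perfect square ⇒ form factors over ℤ ⇒ lakes

lake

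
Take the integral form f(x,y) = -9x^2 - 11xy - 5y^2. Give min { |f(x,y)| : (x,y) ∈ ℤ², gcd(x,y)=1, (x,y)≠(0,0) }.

translate: b→-7 (≡11 mod 18), so (9,11,5)→(9,-7,3)
flip: (9,-7,3)→(3,7,9)
translate: b→1 (≡7 mod 6), so (3,7,9)→(3,1,5)
reduced (well bottom): (3,1,5) with a≤c, −a<b≤a
well minimum |f| = |-3| = 3 (negative-definite)

3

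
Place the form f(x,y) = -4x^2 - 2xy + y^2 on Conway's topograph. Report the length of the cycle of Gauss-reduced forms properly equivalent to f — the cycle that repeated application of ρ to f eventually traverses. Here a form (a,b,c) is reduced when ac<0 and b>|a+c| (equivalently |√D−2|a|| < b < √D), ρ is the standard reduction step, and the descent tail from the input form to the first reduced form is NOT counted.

D = 20, ⌊√D⌋ = 4
descent: ρ → (1,4,-1)  [lands on river]
river: ρ → (-1,4,1)
ρ-cycle length = 2 (tail of 1 descent step not counted)

2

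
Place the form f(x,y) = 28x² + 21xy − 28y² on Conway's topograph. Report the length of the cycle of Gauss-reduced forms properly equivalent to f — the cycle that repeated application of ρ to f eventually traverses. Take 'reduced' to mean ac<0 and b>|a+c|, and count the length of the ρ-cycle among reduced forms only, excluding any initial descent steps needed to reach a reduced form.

D = 3577, ⌊√D⌋ = 59
river: ρ → (-28,35,21)
river: ρ → (21,49,-14)
river: ρ → (-14,35,42)
river: ρ → (42,49,-7)
river: ρ → (-7,49,42)
river: ρ → (42,35,-14)
river: ρ → (-14,49,21)
river: ρ → (21,35,-28)
river: ρ → (-28,21,28)
river: ρ → (28,35,-21)
river: ρ → (-21,49,14)
river: ρ → (14,35,-42)
river: ρ → (-42,49,7)
river: ρ → (7,49,-42)
river: ρ → (-42,35,14)
river: ρ → (14,49,-21)
river: ρ → (-21,35,28)
river: ρ → (28,21,-28)
ρ-cycle length = 18 (tail of 0 descent steps not counted)

18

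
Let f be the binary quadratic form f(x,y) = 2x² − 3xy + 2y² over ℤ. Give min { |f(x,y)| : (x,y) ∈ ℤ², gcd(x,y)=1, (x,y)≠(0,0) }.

translate: b→1 (≡-3 mod 4), so (2,-3,2)→(2,1,1)
flip: (2,1,1)→(1,-1,2)
translate: b→1 (≡-1 mod 2), so (1,-1,2)→(1,1,2)
reduced (well bottom): (1,1,2) with a≤c, −a<b≤a
well minimum = a = 1

1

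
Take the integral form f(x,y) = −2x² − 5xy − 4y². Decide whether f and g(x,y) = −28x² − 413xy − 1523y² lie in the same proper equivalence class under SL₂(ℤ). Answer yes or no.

D₁ = -7, D₂ = -7
f is negative-definite; reduce −f:
−f: translate: b→1 (≡5 mod 4), so (2,5,4)→(2,1,1)
−f: flip: (2,1,1)→(1,-1,2)
−f: translate: b→1 (≡-1 mod 2), so (1,-1,2)→(1,1,2)
−f: reduced (well bottom): (1,1,2) with a≤c, −a<b≤a
flip sign back: reduced form of f is (-1,-1,-2)
g is negative-definite; reduce −g:
−g: translate: b→21 (≡413 mod 56), so (28,413,1523)→(28,21,4)
−g: flip: (28,21,4)→(4,-21,28)
−g: translate: b→3 (≡-21 mod 8), so (4,-21,28)→(4,3,1)
−g: flip: (4,3,1)→(1,-3,4)
−g: translate: b→1 (≡-3 mod 2), so (1,-3,4)→(1,1,2)
−g: reduced (well bottom): (1,1,2) with a≤c, −a<b≤a
flip sign back: reduced form of g is (-1,-1,-2)
reduced forms (-1, -1, -2) vs (-1, -1, -2) ⇒ equivalent

yes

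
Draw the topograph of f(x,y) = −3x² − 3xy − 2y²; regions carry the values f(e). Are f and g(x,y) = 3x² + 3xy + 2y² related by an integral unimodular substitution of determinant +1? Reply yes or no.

D₁ = -15, D₂ = -15
f is negative-definite; reduce −f:
−f: flip: (3,3,2)→(2,-3,3)
−f: translate: b→1 (≡-3 mod 4), so (2,-3,3)→(2,1,2)
−f: reduced (well bottom): (2,1,2) with a≤c, −a<b≤a
flip sign back: reduced form of f is (-2,-1,-2)
g: flip: (3,3,2)→(2,-3,3)
g: translate: b→1 (≡-3 mod 4), so (2,-3,3)→(2,1,2)
g: reduced (well bottom): (2,1,2) with a≤c, −a<b≤a
reduced forms (-2, -1, -2) vs (2, 1, 2) ⇒ inequivalent

no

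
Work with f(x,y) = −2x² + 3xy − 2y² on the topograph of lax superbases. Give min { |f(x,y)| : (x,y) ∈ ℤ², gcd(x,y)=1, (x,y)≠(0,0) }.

translate: b→1 (≡-3 mod 4), so (2,-3,2)→(2,1,1)
flip: (2,1,1)→(1,-1,2)
translate: b→1 (≡-1 mod 2), so (1,-1,2)→(1,1,2)
reduced (well bottom): (1,1,2) with a≤c, −a<b≤a
well minimum |f| = |-1| = 1 (negative-definite)

1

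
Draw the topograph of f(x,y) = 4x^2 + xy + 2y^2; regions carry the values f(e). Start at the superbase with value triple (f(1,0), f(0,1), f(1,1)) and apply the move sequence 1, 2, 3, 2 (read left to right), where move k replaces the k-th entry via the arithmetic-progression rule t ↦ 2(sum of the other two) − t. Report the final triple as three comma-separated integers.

start (4,2,7) = (f(1,0),f(0,1),f(1,1))
replace slot 1: 2·(2+7) − 4 = 14 → (14,2,7)
replace slot 2: 2·(14+7) − 2 = 40 → (14,40,7)
replace slot 3: 2·(14+40) − 7 = 101 → (14,40,101)
replace slot 2: 2·(14+101) − 40 = 190 → (14,190,101)

14,190,101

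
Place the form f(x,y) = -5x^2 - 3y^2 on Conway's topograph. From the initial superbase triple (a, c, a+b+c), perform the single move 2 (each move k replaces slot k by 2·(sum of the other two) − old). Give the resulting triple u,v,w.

start (-5,-3,-8) = (f(1,0),f(0,1),f(1,1))
replace slot 2: 2·((-5)+(-8)) − (-3) = -23 → (-5,-23,-8)

-5,-23,-8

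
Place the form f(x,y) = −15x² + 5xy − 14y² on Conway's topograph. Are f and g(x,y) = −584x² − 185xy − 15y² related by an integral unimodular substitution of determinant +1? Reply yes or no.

D₁ = -815, D₂ = -815
f is negative-definite; reduce −f:
−f: flip: (15,-5,14)→(14,5,15)
−f: reduced (well bottom): (14,5,15) with a≤c, −a<b≤a
flip sign back: reduced form of f is (-14,-5,-15)
g is negative-definite; reduce −g:
−g: flip: (584,185,15)→(15,-185,584)
−g: translate: b→-5 (≡-185 mod 30), so (15,-185,584)→(15,-5,14)
−g: flip: (15,-5,14)→(14,5,15)
−g: reduced (well bottom): (14,5,15) with a≤c, −a<b≤a
flip sign back: reduced form of g is (-14,-5,-15)
reduced forms (-14, -5, -15) vs (-14, -5, -15) ⇒ equivalent

yes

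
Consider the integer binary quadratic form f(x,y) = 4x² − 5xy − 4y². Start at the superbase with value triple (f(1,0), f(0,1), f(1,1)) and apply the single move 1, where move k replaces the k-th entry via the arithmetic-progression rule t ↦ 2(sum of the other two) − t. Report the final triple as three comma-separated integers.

start (4,-4,-5) = (f(1,0),f(0,1),f(1,1))
replace slot 1: 2·((-4)+(-5)) − 4 = -22 → (-22,-4,-5)

-22,-4,-5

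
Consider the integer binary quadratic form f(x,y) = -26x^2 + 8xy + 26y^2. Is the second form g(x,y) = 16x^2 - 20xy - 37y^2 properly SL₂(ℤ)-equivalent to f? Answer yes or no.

D₁ = 2768, D₂ = 2768
river cycle of f (length 10): (26, 44, -8), (-8, 52, 2), (2, 52, -8), (-8, 44, 26), (26, 8, -26), (-26, 44, 8), (8, 52, -2), (-2, 52, 8), (8, 44, -26), (-26, 8, 26)
river cycle of g (length 14): (16, 44, -13), (-13, 34, 31), (31, 28, -16), (-16, 36, 23), (23, 10, -29), (-29, 48, 4), (4, 48, -29), (-29, 10, 23), (23, 36, -16), (-16, 28, 31), … (4 more)
cycles differ ⇒ inequivalent

no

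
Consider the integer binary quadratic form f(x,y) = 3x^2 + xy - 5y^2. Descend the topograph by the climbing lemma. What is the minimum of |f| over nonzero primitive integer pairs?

descent: ρ → (-5,-1,3)
descent: ρ → (3,7,-1)  [lands on river]
river: ρ → (-1,7,3)
river: ρ → (3,5,-3)
river: ρ → (-3,7,1)
river: ρ → (1,7,-3)
river: ρ → (-3,5,3)
closes: descent 2, river 6
min |a| on river = 1

1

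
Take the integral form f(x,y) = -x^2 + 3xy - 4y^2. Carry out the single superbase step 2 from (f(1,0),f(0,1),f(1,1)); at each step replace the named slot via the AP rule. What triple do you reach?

start (-1,-4,-2) = (f(1,0),f(0,1),f(1,1))
replace slot 2: 2·((-1)+(-2)) − (-4) = -2 → (-1,-2,-2)

-1,-2,-2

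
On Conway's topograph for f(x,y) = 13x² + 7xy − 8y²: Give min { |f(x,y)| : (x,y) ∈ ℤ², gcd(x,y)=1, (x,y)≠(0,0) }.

river: ρ → (-8,9,12)
river: ρ → (12,15,-5)
river: ρ → (-5,15,12)
river: ρ → (12,9,-8)
river: ρ → (-8,7,13)
river: ρ → (13,19,-2)
river: ρ → (-2,21,3)
river: ρ → (3,21,-2)
river: ρ → (-2,19,13)
river: ρ → (13,7,-8)
closes: descent 0, river 10
min |a| on river = 2

2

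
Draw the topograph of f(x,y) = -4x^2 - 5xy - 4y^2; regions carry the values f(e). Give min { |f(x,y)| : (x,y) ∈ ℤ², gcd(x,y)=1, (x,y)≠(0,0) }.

translate: b→-3 (≡5 mod 8), so (4,5,4)→(4,-3,3)
flip: (4,-3,3)→(3,3,4)
reduced (well bottom): (3,3,4) with a≤c, −a<b≤a
well minimum |f| = |-3| = 3 (negative-definite)

3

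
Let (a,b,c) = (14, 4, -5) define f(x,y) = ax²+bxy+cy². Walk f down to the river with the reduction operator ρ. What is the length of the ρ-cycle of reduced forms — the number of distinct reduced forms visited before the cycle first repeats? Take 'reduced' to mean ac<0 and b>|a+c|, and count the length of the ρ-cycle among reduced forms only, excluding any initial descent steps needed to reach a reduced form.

D = 296, ⌊√D⌋ = 17
descent: ρ → (-5,16,2)  [lands on river]
river: ρ → (2,16,-5)
river: ρ → (-5,14,5)
river: ρ → (5,16,-2)
river: ρ → (-2,16,5)
river: ρ → (5,14,-5)
ρ-cycle length = 6 (tail of 1 descent step not counted)

6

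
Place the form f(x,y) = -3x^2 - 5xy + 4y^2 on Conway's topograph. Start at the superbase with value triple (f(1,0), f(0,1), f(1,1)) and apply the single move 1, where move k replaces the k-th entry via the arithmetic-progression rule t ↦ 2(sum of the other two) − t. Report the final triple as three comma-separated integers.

start (-3,4,-4) = (f(1,0),f(0,1),f(1,1))
replace slot 1: 2·(4+(-4)) − (-3) = 3 → (3,4,-4)

3,4,-4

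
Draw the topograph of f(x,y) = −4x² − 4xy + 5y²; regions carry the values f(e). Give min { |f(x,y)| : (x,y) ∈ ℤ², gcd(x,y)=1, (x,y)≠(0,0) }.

descent: ρ → (5,4,-4)  [lands on river]
river: ρ → (-4,4,5)
river: ρ → (5,6,-3)
river: ρ → (-3,6,5)
closes: descent 1, river 4
min |a| on river = 3

3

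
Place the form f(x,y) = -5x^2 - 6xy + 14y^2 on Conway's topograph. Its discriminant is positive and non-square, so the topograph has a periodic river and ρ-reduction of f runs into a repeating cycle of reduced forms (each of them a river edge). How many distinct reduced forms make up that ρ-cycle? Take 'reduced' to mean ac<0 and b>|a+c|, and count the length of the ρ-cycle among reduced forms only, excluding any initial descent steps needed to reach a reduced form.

D = 316, ⌊√D⌋ = 17
descent: ρ → (14,6,-5)
descent: ρ → (-5,14,6)  [lands on river]
river: ρ → (6,10,-9)
river: ρ → (-9,8,7)
river: ρ → (7,6,-10)
river: ρ → (-10,14,3)
river: ρ → (3,16,-5)
ρ-cycle length = 6 (tail of 2 descent steps not counted)

6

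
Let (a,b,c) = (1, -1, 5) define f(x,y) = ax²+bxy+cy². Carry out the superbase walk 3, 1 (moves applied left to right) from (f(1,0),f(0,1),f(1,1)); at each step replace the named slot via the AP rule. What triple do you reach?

start (1,5,5) = (f(1,0),f(0,1),f(1,1))
replace slot 3: 2·(1+5) − 5 = 7 → (1,5,7)
replace slot 1: 2·(5+7) − 1 = 23 → (23,5,7)

23,5,7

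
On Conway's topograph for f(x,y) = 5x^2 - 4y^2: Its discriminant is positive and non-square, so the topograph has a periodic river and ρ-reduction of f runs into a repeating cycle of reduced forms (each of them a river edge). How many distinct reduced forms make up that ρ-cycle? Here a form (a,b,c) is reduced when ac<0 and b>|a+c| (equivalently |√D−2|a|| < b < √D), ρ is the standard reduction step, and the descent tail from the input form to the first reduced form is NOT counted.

D = 80, ⌊√D⌋ = 8
descent: ρ → (-4,8,1)  [lands on river]
river: ρ → (1,8,-4)
ρ-cycle length = 2 (tail of 1 descent step not counted)

2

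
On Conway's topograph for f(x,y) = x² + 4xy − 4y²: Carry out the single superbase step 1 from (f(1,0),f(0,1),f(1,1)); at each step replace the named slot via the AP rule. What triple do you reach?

start (1,-4,1) = (f(1,0),f(0,1),f(1,1))
replace slot 1: 2·((-4)+1) − 1 = -7 → (-7,-4,1)

-7,-4,1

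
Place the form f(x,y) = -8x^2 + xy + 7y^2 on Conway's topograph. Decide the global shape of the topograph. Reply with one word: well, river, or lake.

D = b²−4ac = 1² − 4·(-8)·7 = 225
D = 15² is a perfect square ⇒ form factors over ℤ ⇒ lakes

lake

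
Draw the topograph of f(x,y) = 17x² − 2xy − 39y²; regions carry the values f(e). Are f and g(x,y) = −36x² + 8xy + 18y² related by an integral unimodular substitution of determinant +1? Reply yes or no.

D₁ = 2656, D₂ = 2656
river cycle of f (length 22): (17, 32, -24), (-24, 16, 25), (25, 34, -15), (-15, 26, 33), (33, 40, -8), (-8, 40, 33), (33, 26, -15), (-15, 34, 25), (25, 16, -24), (-24, 32, 17), … (12 more)
river cycle of g (length 22): (18, 28, -26), (-26, 24, 20), (20, 16, -30), (-30, 44, 6), (6, 40, -44), (-44, 48, 2), (2, 48, -44), (-44, 40, 6), (6, 44, -30), (-30, 16, 20), … (12 more)
cycles differ ⇒ inequivalent

no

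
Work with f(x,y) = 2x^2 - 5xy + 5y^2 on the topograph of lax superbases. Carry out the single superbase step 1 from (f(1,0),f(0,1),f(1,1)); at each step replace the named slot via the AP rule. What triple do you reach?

start (2,5,2) = (f(1,0),f(0,1),f(1,1))
replace slot 1: 2·(5+2) − 2 = 12 → (12,5,2)

12,5,2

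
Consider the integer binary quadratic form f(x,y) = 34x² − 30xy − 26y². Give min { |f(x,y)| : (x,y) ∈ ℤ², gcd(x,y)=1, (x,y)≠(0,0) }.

descent: ρ → (-26,30,34)  [lands on river]
river: ρ → (34,38,-22)
river: ρ → (-22,50,22)
river: ρ → (22,38,-34)
river: ρ → (-34,30,26)
river: ρ → (26,22,-38)
river: ρ → (-38,54,10)
river: ρ → (10,66,-2)
river: ρ → (-2,66,10)
river: ρ → (10,54,-38)
river: ρ → (-38,22,26)
river: ρ → (26,30,-34)
river: ρ → (-34,38,22)
river: ρ → (22,50,-22)
river: ρ → (-22,38,34)
river: ρ → (34,30,-26)
river: ρ → (-26,22,38)
river: ρ → (38,54,-10)
river: ρ → (-10,66,2)
river: ρ → (2,66,-10)
river: ρ → (-10,54,38)
river: ρ → (38,22,-26)
closes: descent 1, river 22
min |a| on river = 2

2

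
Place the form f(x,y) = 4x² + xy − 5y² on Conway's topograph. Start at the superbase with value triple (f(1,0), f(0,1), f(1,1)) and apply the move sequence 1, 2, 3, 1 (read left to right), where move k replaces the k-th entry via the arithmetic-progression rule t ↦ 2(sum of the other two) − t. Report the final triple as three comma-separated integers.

start (4,-5,0) = (f(1,0),f(0,1),f(1,1))
replace slot 1: 2·((-5)+0) − 4 = -14 → (-14,-5,0)
replace slot 2: 2·((-14)+0) − (-5) = -23 → (-14,-23,0)
replace slot 3: 2·((-14)+(-23)) − 0 = -74 → (-14,-23,-74)
replace slot 1: 2·((-23)+(-74)) − (-14) = -180 → (-180,-23,-74)

-180,-23,-74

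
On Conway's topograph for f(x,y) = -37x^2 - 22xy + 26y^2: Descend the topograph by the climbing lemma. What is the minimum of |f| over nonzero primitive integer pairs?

descent: ρ → (26,22,-37)  [lands on river]
river: ρ → (-37,52,11)
river: ρ → (11,58,-22)
river: ρ → (-22,30,39)
river: ρ → (39,48,-13)
river: ρ → (-13,56,23)
river: ρ → (23,36,-33)
river: ρ → (-33,30,26)
closes: descent 1, river 8
min |a| on river = 11

11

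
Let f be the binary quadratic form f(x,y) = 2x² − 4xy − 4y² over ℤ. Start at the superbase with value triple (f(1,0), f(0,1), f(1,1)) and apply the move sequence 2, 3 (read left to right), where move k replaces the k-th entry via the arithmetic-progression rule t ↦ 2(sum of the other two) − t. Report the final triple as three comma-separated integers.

start (2,-4,-6) = (f(1,0),f(0,1),f(1,1))
replace slot 2: 2·(2+(-6)) − (-4) = -4 → (2,-4,-6)
replace slot 3: 2·(2+(-4)) − (-6) = 2 → (2,-4,2)

2,-4,2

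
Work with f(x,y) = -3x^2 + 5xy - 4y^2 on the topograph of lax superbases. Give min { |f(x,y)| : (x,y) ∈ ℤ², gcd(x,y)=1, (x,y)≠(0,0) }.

translate: b→1 (≡-5 mod 6), so (3,-5,4)→(3,1,2)
flip: (3,1,2)→(2,-1,3)
reduced (well bottom): (2,-1,3) with a≤c, −a<b≤a
well minimum |f| = |-2| = 2 (negative-definite)

2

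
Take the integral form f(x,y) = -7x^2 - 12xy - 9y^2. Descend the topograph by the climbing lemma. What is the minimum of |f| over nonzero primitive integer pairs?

translate: b→-2 (≡12 mod 14), so (7,12,9)→(7,-2,4)
flip: (7,-2,4)→(4,2,7)
reduced (well bottom): (4,2,7) with a≤c, −a<b≤a
well minimum |f| = |-4| = 4 (negative-definite)

4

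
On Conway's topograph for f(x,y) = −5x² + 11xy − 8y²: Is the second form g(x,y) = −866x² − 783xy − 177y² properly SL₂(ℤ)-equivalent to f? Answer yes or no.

D₁ = -39, D₂ = -39
f is negative-definite; reduce −f:
−f: translate: b→-1 (≡-11 mod 10), so (5,-11,8)→(5,-1,2)
−f: flip: (5,-1,2)→(2,1,5)
−f: reduced (well bottom): (2,1,5) with a≤c, −a<b≤a
flip sign back: reduced form of f is (-2,-1,-5)
g is negative-definite; reduce −g:
−g: flip: (866,783,177)→(177,-783,866)
−g: translate: b→-75 (≡-783 mod 354), so (177,-783,866)→(177,-75,8)
−g: flip: (177,-75,8)→(8,75,177)
−g: translate: b→-5 (≡75 mod 16), so (8,75,177)→(8,-5,2)
−g: flip: (8,-5,2)→(2,5,8)
−g: translate: b→1 (≡5 mod 4), so (2,5,8)→(2,1,5)
−g: reduced (well bottom): (2,1,5) with a≤c, −a<b≤a
flip sign back: reduced form of g is (-2,-1,-5)
reduced forms (-2, -1, -5) vs (-2, -1, -5) ⇒ equivalent

yes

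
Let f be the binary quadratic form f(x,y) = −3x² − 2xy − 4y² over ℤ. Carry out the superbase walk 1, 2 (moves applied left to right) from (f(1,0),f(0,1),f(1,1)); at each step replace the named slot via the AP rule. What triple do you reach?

start (-3,-4,-9) = (f(1,0),f(0,1),f(1,1))
replace slot 1: 2·((-4)+(-9)) − (-3) = -23 → (-23,-4,-9)
replace slot 2: 2·((-23)+(-9)) − (-4) = -60 → (-23,-60,-9)

-23,-60,-9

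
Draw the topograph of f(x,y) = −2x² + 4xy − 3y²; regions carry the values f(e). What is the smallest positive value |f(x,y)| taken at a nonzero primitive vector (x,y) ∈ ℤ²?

translate: b→0 (≡-4 mod 4), so (2,-4,3)→(2,0,1)
flip: (2,0,1)→(1,0,2)
reduced (well bottom): (1,0,2) with a≤c, −a<b≤a
well minimum |f| = |-1| = 1 (negative-definite)

1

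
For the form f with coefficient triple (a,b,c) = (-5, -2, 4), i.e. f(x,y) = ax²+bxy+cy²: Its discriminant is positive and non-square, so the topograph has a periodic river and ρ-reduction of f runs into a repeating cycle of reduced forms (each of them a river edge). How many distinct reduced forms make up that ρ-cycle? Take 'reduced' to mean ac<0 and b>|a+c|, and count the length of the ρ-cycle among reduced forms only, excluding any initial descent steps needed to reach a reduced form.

D = 84, ⌊√D⌋ = 9
descent: ρ → (4,2,-5)  [lands on river]
river: ρ → (-5,8,1)
river: ρ → (1,8,-5)
river: ρ → (-5,2,4)
river: ρ → (4,6,-3)
river: ρ → (-3,6,4)
ρ-cycle length = 6 (tail of 1 descent step not counted)

6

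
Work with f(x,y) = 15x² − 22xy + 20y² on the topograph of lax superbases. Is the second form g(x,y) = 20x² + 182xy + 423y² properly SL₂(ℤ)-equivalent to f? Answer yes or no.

D₁ = -716, D₂ = -716
f: translate: b→8 (≡-22 mod 30), so (15,-22,20)→(15,8,13)
f: flip: (15,8,13)→(13,-8,15)
f: reduced (well bottom): (13,-8,15) with a≤c, −a<b≤a
g: translate: b→-18 (≡182 mod 40), so (20,182,423)→(20,-18,13)
g: flip: (20,-18,13)→(13,18,20)
g: translate: b→-8 (≡18 mod 26), so (13,18,20)→(13,-8,15)
g: reduced (well bottom): (13,-8,15) with a≤c, −a<b≤a
reduced forms (13, -8, 15) vs (13, -8, 15) ⇒ equivalent

yes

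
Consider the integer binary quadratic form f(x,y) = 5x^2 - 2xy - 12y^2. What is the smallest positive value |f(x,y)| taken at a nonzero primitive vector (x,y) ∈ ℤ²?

descent: ρ → (-12,2,5)
descent: ρ → (5,8,-9)  [lands on river]
river: ρ → (-9,10,4)
river: ρ → (4,14,-3)
river: ρ → (-3,10,12)
river: ρ → (12,14,-1)
river: ρ → (-1,14,12)
river: ρ → (12,10,-3)
river: ρ → (-3,14,4)
river: ρ → (4,10,-9)
river: ρ → (-9,8,5)
river: ρ → (5,12,-5)
river: ρ → (-5,8,9)
river: ρ → (9,10,-4)
river: ρ → (-4,14,3)
river: ρ → (3,10,-12)
river: ρ → (-12,14,1)
river: ρ → (1,14,-12)
river: ρ → (-12,10,3)
river: ρ → (3,14,-4)
river: ρ → (-4,10,9)
river: ρ → (9,8,-5)
river: ρ → (-5,12,5)
closes: descent 2, river 22
min |a| on river = 1

1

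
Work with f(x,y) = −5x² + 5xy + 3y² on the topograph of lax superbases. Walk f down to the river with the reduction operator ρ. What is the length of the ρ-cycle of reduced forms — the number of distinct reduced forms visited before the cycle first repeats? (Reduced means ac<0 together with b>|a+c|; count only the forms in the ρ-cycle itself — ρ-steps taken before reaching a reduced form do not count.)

D = 85, ⌊√D⌋ = 9
river: ρ → (3,7,-3)
river: ρ → (-3,5,5)
river: ρ → (5,5,-3)
river: ρ → (-3,7,3)
river: ρ → (3,5,-5)
river: ρ → (-5,5,3)
ρ-cycle length = 6 (tail of 0 descent steps not counted)

6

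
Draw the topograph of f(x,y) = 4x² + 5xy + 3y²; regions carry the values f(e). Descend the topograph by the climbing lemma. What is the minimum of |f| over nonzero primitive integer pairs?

translate: b→-3 (≡5 mod 8), so (4,5,3)→(4,-3,2)
flip: (4,-3,2)→(2,3,4)
translate: b→-1 (≡3 mod 4), so (2,3,4)→(2,-1,3)
reduced (well bottom): (2,-1,3) with a≤c, −a<b≤a
well minimum = a = 2

2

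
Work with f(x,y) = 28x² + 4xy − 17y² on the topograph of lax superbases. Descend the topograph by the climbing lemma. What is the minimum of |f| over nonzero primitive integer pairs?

descent: ρ → (-17,30,15)  [lands on river]
river: ρ → (15,30,-17)
river: ρ → (-17,38,7)
river: ρ → (7,32,-32)
river: ρ → (-32,32,7)
river: ρ → (7,38,-17)
closes: descent 1, river 6
min |a| on river = 7

7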